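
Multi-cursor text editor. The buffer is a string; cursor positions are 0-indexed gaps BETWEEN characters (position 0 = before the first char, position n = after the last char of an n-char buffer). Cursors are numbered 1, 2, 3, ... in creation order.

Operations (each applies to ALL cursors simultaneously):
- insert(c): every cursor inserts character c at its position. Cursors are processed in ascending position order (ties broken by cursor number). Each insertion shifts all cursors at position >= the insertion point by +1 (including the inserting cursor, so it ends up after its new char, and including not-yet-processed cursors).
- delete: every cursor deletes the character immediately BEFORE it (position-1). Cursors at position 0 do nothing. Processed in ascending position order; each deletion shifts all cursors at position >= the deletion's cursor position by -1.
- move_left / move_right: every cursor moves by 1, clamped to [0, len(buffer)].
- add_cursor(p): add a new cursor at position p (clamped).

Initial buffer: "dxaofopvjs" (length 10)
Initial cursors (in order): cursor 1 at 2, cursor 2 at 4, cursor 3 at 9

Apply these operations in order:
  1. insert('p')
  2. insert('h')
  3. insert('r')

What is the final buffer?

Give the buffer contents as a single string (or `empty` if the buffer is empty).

After op 1 (insert('p')): buffer="dxpaopfopvjps" (len 13), cursors c1@3 c2@6 c3@12, authorship ..1..2.....3.
After op 2 (insert('h')): buffer="dxphaophfopvjphs" (len 16), cursors c1@4 c2@8 c3@15, authorship ..11..22.....33.
After op 3 (insert('r')): buffer="dxphraophrfopvjphrs" (len 19), cursors c1@5 c2@10 c3@18, authorship ..111..222.....333.

Answer: dxphraophrfopvjphrs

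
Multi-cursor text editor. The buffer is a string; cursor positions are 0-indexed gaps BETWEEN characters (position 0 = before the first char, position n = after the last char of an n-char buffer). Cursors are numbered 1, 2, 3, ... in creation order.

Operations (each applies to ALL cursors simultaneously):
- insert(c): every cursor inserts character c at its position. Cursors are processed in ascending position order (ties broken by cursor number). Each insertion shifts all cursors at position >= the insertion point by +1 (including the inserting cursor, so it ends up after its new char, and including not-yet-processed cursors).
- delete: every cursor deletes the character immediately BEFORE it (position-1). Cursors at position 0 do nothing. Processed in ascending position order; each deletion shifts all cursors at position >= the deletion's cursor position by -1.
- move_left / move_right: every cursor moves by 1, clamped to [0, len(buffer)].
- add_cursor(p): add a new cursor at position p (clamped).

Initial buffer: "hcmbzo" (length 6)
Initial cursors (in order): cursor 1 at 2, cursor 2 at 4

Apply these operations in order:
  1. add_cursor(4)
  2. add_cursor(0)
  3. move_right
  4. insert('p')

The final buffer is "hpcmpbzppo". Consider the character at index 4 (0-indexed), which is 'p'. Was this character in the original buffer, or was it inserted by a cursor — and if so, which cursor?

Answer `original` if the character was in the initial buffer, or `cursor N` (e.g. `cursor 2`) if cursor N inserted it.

After op 1 (add_cursor(4)): buffer="hcmbzo" (len 6), cursors c1@2 c2@4 c3@4, authorship ......
After op 2 (add_cursor(0)): buffer="hcmbzo" (len 6), cursors c4@0 c1@2 c2@4 c3@4, authorship ......
After op 3 (move_right): buffer="hcmbzo" (len 6), cursors c4@1 c1@3 c2@5 c3@5, authorship ......
After op 4 (insert('p')): buffer="hpcmpbzppo" (len 10), cursors c4@2 c1@5 c2@9 c3@9, authorship .4..1..23.
Authorship (.=original, N=cursor N): . 4 . . 1 . . 2 3 .
Index 4: author = 1

Answer: cursor 1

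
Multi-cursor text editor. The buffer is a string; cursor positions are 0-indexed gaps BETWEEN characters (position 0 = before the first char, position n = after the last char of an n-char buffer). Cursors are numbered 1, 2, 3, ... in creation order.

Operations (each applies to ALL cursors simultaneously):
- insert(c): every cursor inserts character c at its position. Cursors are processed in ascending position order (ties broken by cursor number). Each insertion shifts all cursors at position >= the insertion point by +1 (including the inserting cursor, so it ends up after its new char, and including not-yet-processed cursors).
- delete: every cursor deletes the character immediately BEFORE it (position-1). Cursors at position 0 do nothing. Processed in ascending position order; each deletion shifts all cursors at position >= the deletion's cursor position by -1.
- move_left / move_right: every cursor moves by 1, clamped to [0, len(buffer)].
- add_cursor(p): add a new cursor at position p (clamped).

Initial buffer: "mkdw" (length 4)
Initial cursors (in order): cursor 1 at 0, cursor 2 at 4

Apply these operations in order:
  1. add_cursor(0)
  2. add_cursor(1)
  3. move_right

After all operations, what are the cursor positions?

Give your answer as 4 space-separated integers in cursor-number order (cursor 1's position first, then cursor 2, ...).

Answer: 1 4 1 2

Derivation:
After op 1 (add_cursor(0)): buffer="mkdw" (len 4), cursors c1@0 c3@0 c2@4, authorship ....
After op 2 (add_cursor(1)): buffer="mkdw" (len 4), cursors c1@0 c3@0 c4@1 c2@4, authorship ....
After op 3 (move_right): buffer="mkdw" (len 4), cursors c1@1 c3@1 c4@2 c2@4, authorship ....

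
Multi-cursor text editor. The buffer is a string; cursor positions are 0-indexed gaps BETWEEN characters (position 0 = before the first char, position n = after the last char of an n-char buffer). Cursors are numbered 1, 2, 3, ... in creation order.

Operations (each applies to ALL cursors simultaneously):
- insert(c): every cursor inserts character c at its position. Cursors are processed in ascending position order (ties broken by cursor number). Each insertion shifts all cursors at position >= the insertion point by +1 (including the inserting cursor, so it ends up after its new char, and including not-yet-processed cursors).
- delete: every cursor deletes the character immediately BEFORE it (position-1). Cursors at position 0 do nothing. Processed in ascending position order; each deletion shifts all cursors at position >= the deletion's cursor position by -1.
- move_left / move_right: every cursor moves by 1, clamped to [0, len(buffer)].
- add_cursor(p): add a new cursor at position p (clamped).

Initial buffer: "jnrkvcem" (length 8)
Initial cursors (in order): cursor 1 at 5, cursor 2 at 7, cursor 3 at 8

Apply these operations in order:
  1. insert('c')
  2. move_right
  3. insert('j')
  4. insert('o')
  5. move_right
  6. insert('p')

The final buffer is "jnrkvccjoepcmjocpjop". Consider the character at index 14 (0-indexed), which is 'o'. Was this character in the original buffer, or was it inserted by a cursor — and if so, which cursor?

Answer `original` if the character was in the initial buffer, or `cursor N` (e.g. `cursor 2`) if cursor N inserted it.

Answer: cursor 2

Derivation:
After op 1 (insert('c')): buffer="jnrkvccecmc" (len 11), cursors c1@6 c2@9 c3@11, authorship .....1..2.3
After op 2 (move_right): buffer="jnrkvccecmc" (len 11), cursors c1@7 c2@10 c3@11, authorship .....1..2.3
After op 3 (insert('j')): buffer="jnrkvccjecmjcj" (len 14), cursors c1@8 c2@12 c3@14, authorship .....1.1.2.233
After op 4 (insert('o')): buffer="jnrkvccjoecmjocjo" (len 17), cursors c1@9 c2@14 c3@17, authorship .....1.11.2.22333
After op 5 (move_right): buffer="jnrkvccjoecmjocjo" (len 17), cursors c1@10 c2@15 c3@17, authorship .....1.11.2.22333
After op 6 (insert('p')): buffer="jnrkvccjoepcmjocpjop" (len 20), cursors c1@11 c2@17 c3@20, authorship .....1.11.12.2232333
Authorship (.=original, N=cursor N): . . . . . 1 . 1 1 . 1 2 . 2 2 3 2 3 3 3
Index 14: author = 2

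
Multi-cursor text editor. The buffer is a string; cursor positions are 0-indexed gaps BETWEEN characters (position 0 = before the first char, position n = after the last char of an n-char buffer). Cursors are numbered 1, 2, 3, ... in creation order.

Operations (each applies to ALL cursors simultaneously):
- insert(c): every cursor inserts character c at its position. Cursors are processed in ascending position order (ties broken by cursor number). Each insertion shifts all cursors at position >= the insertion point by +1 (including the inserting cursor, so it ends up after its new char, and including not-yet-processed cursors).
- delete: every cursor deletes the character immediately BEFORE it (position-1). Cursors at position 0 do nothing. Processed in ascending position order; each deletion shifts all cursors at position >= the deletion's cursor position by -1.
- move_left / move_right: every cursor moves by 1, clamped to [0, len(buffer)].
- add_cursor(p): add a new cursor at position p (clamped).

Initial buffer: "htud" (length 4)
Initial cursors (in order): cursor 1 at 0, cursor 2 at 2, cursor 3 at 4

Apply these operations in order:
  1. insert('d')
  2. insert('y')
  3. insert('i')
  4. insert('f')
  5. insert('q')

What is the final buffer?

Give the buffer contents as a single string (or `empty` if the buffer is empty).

Answer: dyifqhtdyifquddyifq

Derivation:
After op 1 (insert('d')): buffer="dhtdudd" (len 7), cursors c1@1 c2@4 c3@7, authorship 1..2..3
After op 2 (insert('y')): buffer="dyhtdyuddy" (len 10), cursors c1@2 c2@6 c3@10, authorship 11..22..33
After op 3 (insert('i')): buffer="dyihtdyiuddyi" (len 13), cursors c1@3 c2@8 c3@13, authorship 111..222..333
After op 4 (insert('f')): buffer="dyifhtdyifuddyif" (len 16), cursors c1@4 c2@10 c3@16, authorship 1111..2222..3333
After op 5 (insert('q')): buffer="dyifqhtdyifquddyifq" (len 19), cursors c1@5 c2@12 c3@19, authorship 11111..22222..33333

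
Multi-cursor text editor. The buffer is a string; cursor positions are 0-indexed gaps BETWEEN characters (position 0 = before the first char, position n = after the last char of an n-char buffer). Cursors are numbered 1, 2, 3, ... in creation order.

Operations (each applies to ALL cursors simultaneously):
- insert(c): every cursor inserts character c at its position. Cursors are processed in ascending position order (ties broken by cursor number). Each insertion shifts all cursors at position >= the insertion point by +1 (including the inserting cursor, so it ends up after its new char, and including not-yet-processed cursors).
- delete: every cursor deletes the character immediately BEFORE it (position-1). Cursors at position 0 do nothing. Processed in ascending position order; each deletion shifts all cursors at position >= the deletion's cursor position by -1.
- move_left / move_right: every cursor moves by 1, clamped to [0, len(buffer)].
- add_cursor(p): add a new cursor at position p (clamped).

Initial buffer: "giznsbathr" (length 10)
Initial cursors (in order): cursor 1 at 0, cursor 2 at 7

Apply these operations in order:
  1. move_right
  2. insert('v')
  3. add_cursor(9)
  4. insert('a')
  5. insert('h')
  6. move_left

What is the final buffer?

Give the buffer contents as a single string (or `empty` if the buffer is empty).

After op 1 (move_right): buffer="giznsbathr" (len 10), cursors c1@1 c2@8, authorship ..........
After op 2 (insert('v')): buffer="gviznsbatvhr" (len 12), cursors c1@2 c2@10, authorship .1.......2..
After op 3 (add_cursor(9)): buffer="gviznsbatvhr" (len 12), cursors c1@2 c3@9 c2@10, authorship .1.......2..
After op 4 (insert('a')): buffer="gvaiznsbatavahr" (len 15), cursors c1@3 c3@11 c2@13, authorship .11.......322..
After op 5 (insert('h')): buffer="gvahiznsbatahvahhr" (len 18), cursors c1@4 c3@13 c2@16, authorship .111.......33222..
After op 6 (move_left): buffer="gvahiznsbatahvahhr" (len 18), cursors c1@3 c3@12 c2@15, authorship .111.......33222..

Answer: gvahiznsbatahvahhr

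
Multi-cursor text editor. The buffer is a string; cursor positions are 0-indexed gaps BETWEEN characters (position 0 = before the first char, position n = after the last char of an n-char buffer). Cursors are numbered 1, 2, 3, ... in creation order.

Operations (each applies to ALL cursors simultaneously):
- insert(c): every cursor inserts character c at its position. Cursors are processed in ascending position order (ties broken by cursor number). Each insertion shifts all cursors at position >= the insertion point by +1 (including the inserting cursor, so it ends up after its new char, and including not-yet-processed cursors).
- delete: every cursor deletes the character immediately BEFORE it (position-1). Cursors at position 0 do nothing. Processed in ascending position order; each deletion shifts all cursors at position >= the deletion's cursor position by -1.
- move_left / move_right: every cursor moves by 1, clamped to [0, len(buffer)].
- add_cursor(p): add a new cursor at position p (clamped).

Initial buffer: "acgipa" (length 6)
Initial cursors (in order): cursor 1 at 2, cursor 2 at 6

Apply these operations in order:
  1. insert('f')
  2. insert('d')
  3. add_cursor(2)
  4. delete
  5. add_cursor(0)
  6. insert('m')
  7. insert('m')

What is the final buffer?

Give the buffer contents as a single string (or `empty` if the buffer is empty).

Answer: mmammfmmgipafmm

Derivation:
After op 1 (insert('f')): buffer="acfgipaf" (len 8), cursors c1@3 c2@8, authorship ..1....2
After op 2 (insert('d')): buffer="acfdgipafd" (len 10), cursors c1@4 c2@10, authorship ..11....22
After op 3 (add_cursor(2)): buffer="acfdgipafd" (len 10), cursors c3@2 c1@4 c2@10, authorship ..11....22
After op 4 (delete): buffer="afgipaf" (len 7), cursors c3@1 c1@2 c2@7, authorship .1....2
After op 5 (add_cursor(0)): buffer="afgipaf" (len 7), cursors c4@0 c3@1 c1@2 c2@7, authorship .1....2
After op 6 (insert('m')): buffer="mamfmgipafm" (len 11), cursors c4@1 c3@3 c1@5 c2@11, authorship 4.311....22
After op 7 (insert('m')): buffer="mmammfmmgipafmm" (len 15), cursors c4@2 c3@5 c1@8 c2@15, authorship 44.33111....222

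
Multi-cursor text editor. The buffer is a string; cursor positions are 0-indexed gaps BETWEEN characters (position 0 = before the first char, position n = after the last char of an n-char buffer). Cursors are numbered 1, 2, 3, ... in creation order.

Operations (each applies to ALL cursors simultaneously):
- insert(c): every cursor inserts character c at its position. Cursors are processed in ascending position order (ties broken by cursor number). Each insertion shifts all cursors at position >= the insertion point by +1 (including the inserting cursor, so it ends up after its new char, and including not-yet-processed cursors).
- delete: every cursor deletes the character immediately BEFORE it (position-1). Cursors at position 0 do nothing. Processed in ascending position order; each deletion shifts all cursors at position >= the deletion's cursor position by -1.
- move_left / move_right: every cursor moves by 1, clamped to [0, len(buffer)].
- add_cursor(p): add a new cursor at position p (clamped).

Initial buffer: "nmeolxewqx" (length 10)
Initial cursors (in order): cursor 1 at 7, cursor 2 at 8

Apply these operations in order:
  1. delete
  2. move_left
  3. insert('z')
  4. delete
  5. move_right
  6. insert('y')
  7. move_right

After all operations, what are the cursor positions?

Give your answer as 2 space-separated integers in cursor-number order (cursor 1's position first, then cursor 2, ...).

After op 1 (delete): buffer="nmeolxqx" (len 8), cursors c1@6 c2@6, authorship ........
After op 2 (move_left): buffer="nmeolxqx" (len 8), cursors c1@5 c2@5, authorship ........
After op 3 (insert('z')): buffer="nmeolzzxqx" (len 10), cursors c1@7 c2@7, authorship .....12...
After op 4 (delete): buffer="nmeolxqx" (len 8), cursors c1@5 c2@5, authorship ........
After op 5 (move_right): buffer="nmeolxqx" (len 8), cursors c1@6 c2@6, authorship ........
After op 6 (insert('y')): buffer="nmeolxyyqx" (len 10), cursors c1@8 c2@8, authorship ......12..
After op 7 (move_right): buffer="nmeolxyyqx" (len 10), cursors c1@9 c2@9, authorship ......12..

Answer: 9 9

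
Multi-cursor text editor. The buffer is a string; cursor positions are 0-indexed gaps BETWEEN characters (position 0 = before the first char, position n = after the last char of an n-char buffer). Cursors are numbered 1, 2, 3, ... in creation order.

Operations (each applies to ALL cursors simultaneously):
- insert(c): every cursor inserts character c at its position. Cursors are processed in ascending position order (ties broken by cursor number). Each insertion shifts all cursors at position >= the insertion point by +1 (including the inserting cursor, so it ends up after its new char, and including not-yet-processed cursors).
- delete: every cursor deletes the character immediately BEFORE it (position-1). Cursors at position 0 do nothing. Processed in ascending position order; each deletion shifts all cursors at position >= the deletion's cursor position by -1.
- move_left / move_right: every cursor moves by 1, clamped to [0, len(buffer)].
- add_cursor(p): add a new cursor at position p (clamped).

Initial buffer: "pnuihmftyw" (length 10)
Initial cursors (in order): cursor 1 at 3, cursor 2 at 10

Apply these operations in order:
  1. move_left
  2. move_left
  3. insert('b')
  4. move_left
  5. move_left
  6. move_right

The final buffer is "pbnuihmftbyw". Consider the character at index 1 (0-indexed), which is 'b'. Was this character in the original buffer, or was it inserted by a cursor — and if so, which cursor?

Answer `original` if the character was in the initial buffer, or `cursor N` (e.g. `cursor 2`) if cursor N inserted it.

Answer: cursor 1

Derivation:
After op 1 (move_left): buffer="pnuihmftyw" (len 10), cursors c1@2 c2@9, authorship ..........
After op 2 (move_left): buffer="pnuihmftyw" (len 10), cursors c1@1 c2@8, authorship ..........
After op 3 (insert('b')): buffer="pbnuihmftbyw" (len 12), cursors c1@2 c2@10, authorship .1.......2..
After op 4 (move_left): buffer="pbnuihmftbyw" (len 12), cursors c1@1 c2@9, authorship .1.......2..
After op 5 (move_left): buffer="pbnuihmftbyw" (len 12), cursors c1@0 c2@8, authorship .1.......2..
After op 6 (move_right): buffer="pbnuihmftbyw" (len 12), cursors c1@1 c2@9, authorship .1.......2..
Authorship (.=original, N=cursor N): . 1 . . . . . . . 2 . .
Index 1: author = 1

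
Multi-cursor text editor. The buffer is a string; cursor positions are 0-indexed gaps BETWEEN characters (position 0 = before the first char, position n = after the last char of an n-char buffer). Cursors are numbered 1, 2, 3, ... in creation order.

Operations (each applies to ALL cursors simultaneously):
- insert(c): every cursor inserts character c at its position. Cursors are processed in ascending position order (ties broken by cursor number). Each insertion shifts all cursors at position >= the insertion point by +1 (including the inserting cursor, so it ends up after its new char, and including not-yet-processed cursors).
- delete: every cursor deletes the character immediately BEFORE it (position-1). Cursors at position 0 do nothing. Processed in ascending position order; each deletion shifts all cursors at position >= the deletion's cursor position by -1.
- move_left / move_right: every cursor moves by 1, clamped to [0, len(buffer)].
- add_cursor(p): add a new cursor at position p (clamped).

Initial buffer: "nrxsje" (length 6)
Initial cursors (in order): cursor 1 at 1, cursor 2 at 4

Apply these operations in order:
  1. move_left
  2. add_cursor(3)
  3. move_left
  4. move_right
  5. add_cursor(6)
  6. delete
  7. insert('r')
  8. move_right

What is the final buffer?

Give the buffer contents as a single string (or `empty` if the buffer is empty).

Answer: rrrsjr

Derivation:
After op 1 (move_left): buffer="nrxsje" (len 6), cursors c1@0 c2@3, authorship ......
After op 2 (add_cursor(3)): buffer="nrxsje" (len 6), cursors c1@0 c2@3 c3@3, authorship ......
After op 3 (move_left): buffer="nrxsje" (len 6), cursors c1@0 c2@2 c3@2, authorship ......
After op 4 (move_right): buffer="nrxsje" (len 6), cursors c1@1 c2@3 c3@3, authorship ......
After op 5 (add_cursor(6)): buffer="nrxsje" (len 6), cursors c1@1 c2@3 c3@3 c4@6, authorship ......
After op 6 (delete): buffer="sj" (len 2), cursors c1@0 c2@0 c3@0 c4@2, authorship ..
After op 7 (insert('r')): buffer="rrrsjr" (len 6), cursors c1@3 c2@3 c3@3 c4@6, authorship 123..4
After op 8 (move_right): buffer="rrrsjr" (len 6), cursors c1@4 c2@4 c3@4 c4@6, authorship 123..4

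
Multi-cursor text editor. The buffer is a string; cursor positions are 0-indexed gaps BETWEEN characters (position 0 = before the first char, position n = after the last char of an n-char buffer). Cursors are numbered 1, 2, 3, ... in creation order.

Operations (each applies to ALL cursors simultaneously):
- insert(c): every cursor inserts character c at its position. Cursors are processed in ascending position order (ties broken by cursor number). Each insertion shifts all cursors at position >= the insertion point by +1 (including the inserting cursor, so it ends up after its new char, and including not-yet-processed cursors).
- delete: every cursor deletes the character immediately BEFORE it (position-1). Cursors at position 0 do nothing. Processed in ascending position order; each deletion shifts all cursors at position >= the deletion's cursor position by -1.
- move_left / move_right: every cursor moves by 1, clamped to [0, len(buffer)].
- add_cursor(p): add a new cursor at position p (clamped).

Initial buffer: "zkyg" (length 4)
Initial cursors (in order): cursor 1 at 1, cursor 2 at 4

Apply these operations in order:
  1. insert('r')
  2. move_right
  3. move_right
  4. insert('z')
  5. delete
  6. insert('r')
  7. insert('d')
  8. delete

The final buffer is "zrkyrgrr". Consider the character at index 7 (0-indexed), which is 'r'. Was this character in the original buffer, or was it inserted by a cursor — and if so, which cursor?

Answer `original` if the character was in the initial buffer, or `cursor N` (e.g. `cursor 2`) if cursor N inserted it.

Answer: cursor 2

Derivation:
After op 1 (insert('r')): buffer="zrkygr" (len 6), cursors c1@2 c2@6, authorship .1...2
After op 2 (move_right): buffer="zrkygr" (len 6), cursors c1@3 c2@6, authorship .1...2
After op 3 (move_right): buffer="zrkygr" (len 6), cursors c1@4 c2@6, authorship .1...2
After op 4 (insert('z')): buffer="zrkyzgrz" (len 8), cursors c1@5 c2@8, authorship .1..1.22
After op 5 (delete): buffer="zrkygr" (len 6), cursors c1@4 c2@6, authorship .1...2
After op 6 (insert('r')): buffer="zrkyrgrr" (len 8), cursors c1@5 c2@8, authorship .1..1.22
After op 7 (insert('d')): buffer="zrkyrdgrrd" (len 10), cursors c1@6 c2@10, authorship .1..11.222
After op 8 (delete): buffer="zrkyrgrr" (len 8), cursors c1@5 c2@8, authorship .1..1.22
Authorship (.=original, N=cursor N): . 1 . . 1 . 2 2
Index 7: author = 2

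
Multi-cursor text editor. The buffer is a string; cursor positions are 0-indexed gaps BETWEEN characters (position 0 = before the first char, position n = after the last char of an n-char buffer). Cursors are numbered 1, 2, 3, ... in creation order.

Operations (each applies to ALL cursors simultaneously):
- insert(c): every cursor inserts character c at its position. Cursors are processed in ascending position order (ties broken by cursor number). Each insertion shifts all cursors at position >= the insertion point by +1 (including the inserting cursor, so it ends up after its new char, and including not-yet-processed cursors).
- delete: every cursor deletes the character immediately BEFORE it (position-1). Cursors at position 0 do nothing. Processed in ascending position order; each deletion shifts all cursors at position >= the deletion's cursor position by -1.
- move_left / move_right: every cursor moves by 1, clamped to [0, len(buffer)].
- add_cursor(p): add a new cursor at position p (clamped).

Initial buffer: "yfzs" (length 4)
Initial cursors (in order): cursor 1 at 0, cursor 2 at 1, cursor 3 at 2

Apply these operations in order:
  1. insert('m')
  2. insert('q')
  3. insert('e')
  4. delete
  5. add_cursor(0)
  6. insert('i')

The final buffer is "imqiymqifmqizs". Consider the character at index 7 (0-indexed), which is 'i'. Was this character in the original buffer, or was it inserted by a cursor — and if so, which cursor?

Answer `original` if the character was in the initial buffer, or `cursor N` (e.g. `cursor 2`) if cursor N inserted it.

Answer: cursor 2

Derivation:
After op 1 (insert('m')): buffer="mymfmzs" (len 7), cursors c1@1 c2@3 c3@5, authorship 1.2.3..
After op 2 (insert('q')): buffer="mqymqfmqzs" (len 10), cursors c1@2 c2@5 c3@8, authorship 11.22.33..
After op 3 (insert('e')): buffer="mqeymqefmqezs" (len 13), cursors c1@3 c2@7 c3@11, authorship 111.222.333..
After op 4 (delete): buffer="mqymqfmqzs" (len 10), cursors c1@2 c2@5 c3@8, authorship 11.22.33..
After op 5 (add_cursor(0)): buffer="mqymqfmqzs" (len 10), cursors c4@0 c1@2 c2@5 c3@8, authorship 11.22.33..
After op 6 (insert('i')): buffer="imqiymqifmqizs" (len 14), cursors c4@1 c1@4 c2@8 c3@12, authorship 4111.222.333..
Authorship (.=original, N=cursor N): 4 1 1 1 . 2 2 2 . 3 3 3 . .
Index 7: author = 2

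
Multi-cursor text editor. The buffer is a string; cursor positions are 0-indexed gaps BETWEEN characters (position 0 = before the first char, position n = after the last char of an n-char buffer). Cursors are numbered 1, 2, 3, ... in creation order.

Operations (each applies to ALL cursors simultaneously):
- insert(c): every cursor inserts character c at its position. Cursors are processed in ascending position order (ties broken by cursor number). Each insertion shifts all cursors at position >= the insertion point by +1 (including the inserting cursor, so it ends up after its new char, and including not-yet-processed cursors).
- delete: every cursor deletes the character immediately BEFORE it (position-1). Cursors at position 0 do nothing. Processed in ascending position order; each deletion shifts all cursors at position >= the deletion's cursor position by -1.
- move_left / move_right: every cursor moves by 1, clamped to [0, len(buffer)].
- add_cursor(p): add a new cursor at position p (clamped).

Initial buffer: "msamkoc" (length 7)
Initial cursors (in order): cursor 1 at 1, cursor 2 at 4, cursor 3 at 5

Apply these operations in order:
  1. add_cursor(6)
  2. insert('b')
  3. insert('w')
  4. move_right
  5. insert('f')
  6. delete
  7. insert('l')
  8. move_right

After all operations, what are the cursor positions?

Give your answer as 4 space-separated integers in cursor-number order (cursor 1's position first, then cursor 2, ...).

Answer: 6 12 16 19

Derivation:
After op 1 (add_cursor(6)): buffer="msamkoc" (len 7), cursors c1@1 c2@4 c3@5 c4@6, authorship .......
After op 2 (insert('b')): buffer="mbsambkbobc" (len 11), cursors c1@2 c2@6 c3@8 c4@10, authorship .1...2.3.4.
After op 3 (insert('w')): buffer="mbwsambwkbwobwc" (len 15), cursors c1@3 c2@8 c3@11 c4@14, authorship .11...22.33.44.
After op 4 (move_right): buffer="mbwsambwkbwobwc" (len 15), cursors c1@4 c2@9 c3@12 c4@15, authorship .11...22.33.44.
After op 5 (insert('f')): buffer="mbwsfambwkfbwofbwcf" (len 19), cursors c1@5 c2@11 c3@15 c4@19, authorship .11.1..22.233.344.4
After op 6 (delete): buffer="mbwsambwkbwobwc" (len 15), cursors c1@4 c2@9 c3@12 c4@15, authorship .11...22.33.44.
After op 7 (insert('l')): buffer="mbwslambwklbwolbwcl" (len 19), cursors c1@5 c2@11 c3@15 c4@19, authorship .11.1..22.233.344.4
After op 8 (move_right): buffer="mbwslambwklbwolbwcl" (len 19), cursors c1@6 c2@12 c3@16 c4@19, authorship .11.1..22.233.344.4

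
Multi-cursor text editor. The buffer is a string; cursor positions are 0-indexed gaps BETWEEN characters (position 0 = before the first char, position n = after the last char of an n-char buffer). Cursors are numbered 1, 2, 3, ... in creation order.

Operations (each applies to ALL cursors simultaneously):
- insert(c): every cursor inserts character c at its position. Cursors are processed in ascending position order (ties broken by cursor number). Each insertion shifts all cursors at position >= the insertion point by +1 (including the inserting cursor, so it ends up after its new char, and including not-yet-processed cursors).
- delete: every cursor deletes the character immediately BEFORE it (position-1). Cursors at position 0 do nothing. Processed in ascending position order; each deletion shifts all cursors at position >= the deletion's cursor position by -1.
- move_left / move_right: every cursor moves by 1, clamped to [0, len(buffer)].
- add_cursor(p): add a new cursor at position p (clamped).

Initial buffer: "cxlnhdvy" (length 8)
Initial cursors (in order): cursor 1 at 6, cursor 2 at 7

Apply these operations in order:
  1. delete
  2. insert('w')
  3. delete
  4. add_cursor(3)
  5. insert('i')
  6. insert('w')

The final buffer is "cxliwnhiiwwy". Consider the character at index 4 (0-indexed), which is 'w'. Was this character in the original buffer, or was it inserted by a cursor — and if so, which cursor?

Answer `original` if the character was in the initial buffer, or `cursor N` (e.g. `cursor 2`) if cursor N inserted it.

Answer: cursor 3

Derivation:
After op 1 (delete): buffer="cxlnhy" (len 6), cursors c1@5 c2@5, authorship ......
After op 2 (insert('w')): buffer="cxlnhwwy" (len 8), cursors c1@7 c2@7, authorship .....12.
After op 3 (delete): buffer="cxlnhy" (len 6), cursors c1@5 c2@5, authorship ......
After op 4 (add_cursor(3)): buffer="cxlnhy" (len 6), cursors c3@3 c1@5 c2@5, authorship ......
After op 5 (insert('i')): buffer="cxlinhiiy" (len 9), cursors c3@4 c1@8 c2@8, authorship ...3..12.
After op 6 (insert('w')): buffer="cxliwnhiiwwy" (len 12), cursors c3@5 c1@11 c2@11, authorship ...33..1212.
Authorship (.=original, N=cursor N): . . . 3 3 . . 1 2 1 2 .
Index 4: author = 3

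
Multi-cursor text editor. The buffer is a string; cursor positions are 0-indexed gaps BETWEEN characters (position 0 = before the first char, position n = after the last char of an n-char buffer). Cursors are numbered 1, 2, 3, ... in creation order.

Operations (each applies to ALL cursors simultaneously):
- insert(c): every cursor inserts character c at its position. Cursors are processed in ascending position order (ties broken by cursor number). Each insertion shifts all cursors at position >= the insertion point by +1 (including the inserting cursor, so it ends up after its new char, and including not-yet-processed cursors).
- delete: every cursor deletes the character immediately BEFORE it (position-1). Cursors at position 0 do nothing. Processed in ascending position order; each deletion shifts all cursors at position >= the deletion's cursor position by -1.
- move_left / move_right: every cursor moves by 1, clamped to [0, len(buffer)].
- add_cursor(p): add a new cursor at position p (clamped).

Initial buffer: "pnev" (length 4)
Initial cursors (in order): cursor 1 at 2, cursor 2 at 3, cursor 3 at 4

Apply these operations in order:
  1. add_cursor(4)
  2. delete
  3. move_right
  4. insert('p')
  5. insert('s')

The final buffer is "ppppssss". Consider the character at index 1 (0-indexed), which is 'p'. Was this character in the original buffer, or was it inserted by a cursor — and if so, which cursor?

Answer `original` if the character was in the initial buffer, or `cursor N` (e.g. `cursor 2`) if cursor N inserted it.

Answer: cursor 2

Derivation:
After op 1 (add_cursor(4)): buffer="pnev" (len 4), cursors c1@2 c2@3 c3@4 c4@4, authorship ....
After op 2 (delete): buffer="" (len 0), cursors c1@0 c2@0 c3@0 c4@0, authorship 
After op 3 (move_right): buffer="" (len 0), cursors c1@0 c2@0 c3@0 c4@0, authorship 
After op 4 (insert('p')): buffer="pppp" (len 4), cursors c1@4 c2@4 c3@4 c4@4, authorship 1234
After op 5 (insert('s')): buffer="ppppssss" (len 8), cursors c1@8 c2@8 c3@8 c4@8, authorship 12341234
Authorship (.=original, N=cursor N): 1 2 3 4 1 2 3 4
Index 1: author = 2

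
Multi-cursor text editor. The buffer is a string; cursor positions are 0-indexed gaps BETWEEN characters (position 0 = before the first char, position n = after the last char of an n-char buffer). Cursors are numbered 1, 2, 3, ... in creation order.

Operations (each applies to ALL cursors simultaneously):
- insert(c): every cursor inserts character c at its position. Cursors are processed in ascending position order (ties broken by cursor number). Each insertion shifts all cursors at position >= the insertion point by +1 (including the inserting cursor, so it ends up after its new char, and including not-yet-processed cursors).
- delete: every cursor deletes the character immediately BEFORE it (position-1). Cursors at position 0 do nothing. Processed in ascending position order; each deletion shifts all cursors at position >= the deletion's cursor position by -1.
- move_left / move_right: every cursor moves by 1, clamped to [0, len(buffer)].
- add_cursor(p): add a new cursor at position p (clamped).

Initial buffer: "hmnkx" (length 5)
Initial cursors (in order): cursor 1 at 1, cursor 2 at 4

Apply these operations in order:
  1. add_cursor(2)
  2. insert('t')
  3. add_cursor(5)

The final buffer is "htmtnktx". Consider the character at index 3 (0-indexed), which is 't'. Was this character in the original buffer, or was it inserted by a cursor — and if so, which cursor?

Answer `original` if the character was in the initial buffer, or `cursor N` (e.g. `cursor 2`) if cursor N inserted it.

After op 1 (add_cursor(2)): buffer="hmnkx" (len 5), cursors c1@1 c3@2 c2@4, authorship .....
After op 2 (insert('t')): buffer="htmtnktx" (len 8), cursors c1@2 c3@4 c2@7, authorship .1.3..2.
After op 3 (add_cursor(5)): buffer="htmtnktx" (len 8), cursors c1@2 c3@4 c4@5 c2@7, authorship .1.3..2.
Authorship (.=original, N=cursor N): . 1 . 3 . . 2 .
Index 3: author = 3

Answer: cursor 3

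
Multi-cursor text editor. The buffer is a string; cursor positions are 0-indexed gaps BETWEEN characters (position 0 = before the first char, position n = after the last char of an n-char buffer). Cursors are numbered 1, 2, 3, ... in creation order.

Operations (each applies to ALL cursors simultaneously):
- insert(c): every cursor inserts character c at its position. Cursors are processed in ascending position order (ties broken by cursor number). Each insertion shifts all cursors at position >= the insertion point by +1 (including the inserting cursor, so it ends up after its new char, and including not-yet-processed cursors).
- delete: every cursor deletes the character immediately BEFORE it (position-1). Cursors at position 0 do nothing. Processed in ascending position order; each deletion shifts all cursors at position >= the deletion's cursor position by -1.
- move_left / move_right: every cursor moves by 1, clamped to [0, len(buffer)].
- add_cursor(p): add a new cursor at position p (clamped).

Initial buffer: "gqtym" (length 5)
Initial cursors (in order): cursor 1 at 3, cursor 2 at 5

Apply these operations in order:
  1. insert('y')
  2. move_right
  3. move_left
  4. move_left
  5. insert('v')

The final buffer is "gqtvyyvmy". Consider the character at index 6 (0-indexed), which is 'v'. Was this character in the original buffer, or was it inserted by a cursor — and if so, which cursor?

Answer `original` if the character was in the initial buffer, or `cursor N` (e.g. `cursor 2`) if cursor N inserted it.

After op 1 (insert('y')): buffer="gqtyymy" (len 7), cursors c1@4 c2@7, authorship ...1..2
After op 2 (move_right): buffer="gqtyymy" (len 7), cursors c1@5 c2@7, authorship ...1..2
After op 3 (move_left): buffer="gqtyymy" (len 7), cursors c1@4 c2@6, authorship ...1..2
After op 4 (move_left): buffer="gqtyymy" (len 7), cursors c1@3 c2@5, authorship ...1..2
After op 5 (insert('v')): buffer="gqtvyyvmy" (len 9), cursors c1@4 c2@7, authorship ...11.2.2
Authorship (.=original, N=cursor N): . . . 1 1 . 2 . 2
Index 6: author = 2

Answer: cursor 2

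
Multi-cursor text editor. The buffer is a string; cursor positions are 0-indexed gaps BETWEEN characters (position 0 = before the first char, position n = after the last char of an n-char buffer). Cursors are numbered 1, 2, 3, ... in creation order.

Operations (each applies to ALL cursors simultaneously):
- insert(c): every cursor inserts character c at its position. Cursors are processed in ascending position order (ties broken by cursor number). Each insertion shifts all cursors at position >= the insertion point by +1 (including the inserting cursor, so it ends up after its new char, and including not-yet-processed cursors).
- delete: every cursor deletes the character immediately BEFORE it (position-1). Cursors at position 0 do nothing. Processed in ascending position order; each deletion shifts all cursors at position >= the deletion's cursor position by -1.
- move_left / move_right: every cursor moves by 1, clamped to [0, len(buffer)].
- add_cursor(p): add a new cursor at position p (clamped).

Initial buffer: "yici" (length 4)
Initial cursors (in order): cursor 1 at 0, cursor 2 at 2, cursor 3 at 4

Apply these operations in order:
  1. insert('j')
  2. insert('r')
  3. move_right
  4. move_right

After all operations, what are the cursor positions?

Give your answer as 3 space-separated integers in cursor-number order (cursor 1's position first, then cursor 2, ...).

After op 1 (insert('j')): buffer="jyijcij" (len 7), cursors c1@1 c2@4 c3@7, authorship 1..2..3
After op 2 (insert('r')): buffer="jryijrcijr" (len 10), cursors c1@2 c2@6 c3@10, authorship 11..22..33
After op 3 (move_right): buffer="jryijrcijr" (len 10), cursors c1@3 c2@7 c3@10, authorship 11..22..33
After op 4 (move_right): buffer="jryijrcijr" (len 10), cursors c1@4 c2@8 c3@10, authorship 11..22..33

Answer: 4 8 10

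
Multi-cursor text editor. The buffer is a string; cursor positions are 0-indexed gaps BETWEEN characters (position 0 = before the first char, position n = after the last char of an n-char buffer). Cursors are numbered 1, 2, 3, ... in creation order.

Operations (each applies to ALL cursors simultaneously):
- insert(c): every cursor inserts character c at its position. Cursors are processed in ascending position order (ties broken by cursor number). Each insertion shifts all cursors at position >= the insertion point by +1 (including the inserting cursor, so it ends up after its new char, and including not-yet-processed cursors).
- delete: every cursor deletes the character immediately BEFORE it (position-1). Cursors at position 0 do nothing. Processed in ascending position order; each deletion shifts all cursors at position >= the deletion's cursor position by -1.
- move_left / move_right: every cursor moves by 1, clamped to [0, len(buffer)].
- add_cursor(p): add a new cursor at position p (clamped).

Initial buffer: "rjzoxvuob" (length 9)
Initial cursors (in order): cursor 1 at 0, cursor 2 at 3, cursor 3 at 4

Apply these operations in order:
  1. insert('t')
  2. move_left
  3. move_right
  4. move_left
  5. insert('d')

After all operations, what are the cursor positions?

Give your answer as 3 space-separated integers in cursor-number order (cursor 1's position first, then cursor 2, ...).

Answer: 1 6 9

Derivation:
After op 1 (insert('t')): buffer="trjztotxvuob" (len 12), cursors c1@1 c2@5 c3@7, authorship 1...2.3.....
After op 2 (move_left): buffer="trjztotxvuob" (len 12), cursors c1@0 c2@4 c3@6, authorship 1...2.3.....
After op 3 (move_right): buffer="trjztotxvuob" (len 12), cursors c1@1 c2@5 c3@7, authorship 1...2.3.....
After op 4 (move_left): buffer="trjztotxvuob" (len 12), cursors c1@0 c2@4 c3@6, authorship 1...2.3.....
After op 5 (insert('d')): buffer="dtrjzdtodtxvuob" (len 15), cursors c1@1 c2@6 c3@9, authorship 11...22.33.....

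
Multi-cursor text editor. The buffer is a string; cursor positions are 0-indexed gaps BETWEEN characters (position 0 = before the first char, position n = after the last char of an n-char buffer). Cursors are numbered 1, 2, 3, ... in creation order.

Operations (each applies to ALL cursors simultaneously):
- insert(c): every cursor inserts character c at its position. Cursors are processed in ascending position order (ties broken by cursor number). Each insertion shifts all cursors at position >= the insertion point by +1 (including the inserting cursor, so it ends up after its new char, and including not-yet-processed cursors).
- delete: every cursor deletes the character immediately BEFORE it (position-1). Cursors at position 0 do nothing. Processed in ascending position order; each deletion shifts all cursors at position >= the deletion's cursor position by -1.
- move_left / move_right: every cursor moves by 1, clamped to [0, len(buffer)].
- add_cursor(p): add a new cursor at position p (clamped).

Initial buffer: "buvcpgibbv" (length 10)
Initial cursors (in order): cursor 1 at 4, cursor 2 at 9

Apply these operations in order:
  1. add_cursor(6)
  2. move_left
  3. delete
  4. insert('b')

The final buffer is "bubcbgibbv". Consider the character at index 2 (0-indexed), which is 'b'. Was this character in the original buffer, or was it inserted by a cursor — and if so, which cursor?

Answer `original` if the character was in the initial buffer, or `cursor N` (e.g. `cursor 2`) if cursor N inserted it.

Answer: cursor 1

Derivation:
After op 1 (add_cursor(6)): buffer="buvcpgibbv" (len 10), cursors c1@4 c3@6 c2@9, authorship ..........
After op 2 (move_left): buffer="buvcpgibbv" (len 10), cursors c1@3 c3@5 c2@8, authorship ..........
After op 3 (delete): buffer="bucgibv" (len 7), cursors c1@2 c3@3 c2@5, authorship .......
After op 4 (insert('b')): buffer="bubcbgibbv" (len 10), cursors c1@3 c3@5 c2@8, authorship ..1.3..2..
Authorship (.=original, N=cursor N): . . 1 . 3 . . 2 . .
Index 2: author = 1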